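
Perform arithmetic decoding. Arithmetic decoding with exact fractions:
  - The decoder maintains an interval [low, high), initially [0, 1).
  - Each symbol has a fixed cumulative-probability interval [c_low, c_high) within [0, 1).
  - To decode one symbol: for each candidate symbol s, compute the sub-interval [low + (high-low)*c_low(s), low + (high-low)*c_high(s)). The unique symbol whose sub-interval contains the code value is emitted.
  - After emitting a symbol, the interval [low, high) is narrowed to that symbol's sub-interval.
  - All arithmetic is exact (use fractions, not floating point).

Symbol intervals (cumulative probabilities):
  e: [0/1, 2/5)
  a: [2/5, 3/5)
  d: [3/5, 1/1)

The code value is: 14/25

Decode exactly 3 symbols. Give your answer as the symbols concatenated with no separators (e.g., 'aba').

Answer: ada

Derivation:
Step 1: interval [0/1, 1/1), width = 1/1 - 0/1 = 1/1
  'e': [0/1 + 1/1*0/1, 0/1 + 1/1*2/5) = [0/1, 2/5)
  'a': [0/1 + 1/1*2/5, 0/1 + 1/1*3/5) = [2/5, 3/5) <- contains code 14/25
  'd': [0/1 + 1/1*3/5, 0/1 + 1/1*1/1) = [3/5, 1/1)
  emit 'a', narrow to [2/5, 3/5)
Step 2: interval [2/5, 3/5), width = 3/5 - 2/5 = 1/5
  'e': [2/5 + 1/5*0/1, 2/5 + 1/5*2/5) = [2/5, 12/25)
  'a': [2/5 + 1/5*2/5, 2/5 + 1/5*3/5) = [12/25, 13/25)
  'd': [2/5 + 1/5*3/5, 2/5 + 1/5*1/1) = [13/25, 3/5) <- contains code 14/25
  emit 'd', narrow to [13/25, 3/5)
Step 3: interval [13/25, 3/5), width = 3/5 - 13/25 = 2/25
  'e': [13/25 + 2/25*0/1, 13/25 + 2/25*2/5) = [13/25, 69/125)
  'a': [13/25 + 2/25*2/5, 13/25 + 2/25*3/5) = [69/125, 71/125) <- contains code 14/25
  'd': [13/25 + 2/25*3/5, 13/25 + 2/25*1/1) = [71/125, 3/5)
  emit 'a', narrow to [69/125, 71/125)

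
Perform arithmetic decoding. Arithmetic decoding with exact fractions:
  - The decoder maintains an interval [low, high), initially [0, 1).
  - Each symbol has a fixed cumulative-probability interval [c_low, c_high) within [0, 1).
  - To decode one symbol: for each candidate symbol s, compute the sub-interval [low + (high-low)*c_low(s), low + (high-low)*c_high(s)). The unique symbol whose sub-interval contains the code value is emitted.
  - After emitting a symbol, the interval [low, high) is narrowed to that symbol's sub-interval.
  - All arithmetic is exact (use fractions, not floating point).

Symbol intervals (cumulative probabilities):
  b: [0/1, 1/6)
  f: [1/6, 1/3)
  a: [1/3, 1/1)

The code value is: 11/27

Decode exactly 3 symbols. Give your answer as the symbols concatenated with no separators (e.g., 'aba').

Step 1: interval [0/1, 1/1), width = 1/1 - 0/1 = 1/1
  'b': [0/1 + 1/1*0/1, 0/1 + 1/1*1/6) = [0/1, 1/6)
  'f': [0/1 + 1/1*1/6, 0/1 + 1/1*1/3) = [1/6, 1/3)
  'a': [0/1 + 1/1*1/3, 0/1 + 1/1*1/1) = [1/3, 1/1) <- contains code 11/27
  emit 'a', narrow to [1/3, 1/1)
Step 2: interval [1/3, 1/1), width = 1/1 - 1/3 = 2/3
  'b': [1/3 + 2/3*0/1, 1/3 + 2/3*1/6) = [1/3, 4/9) <- contains code 11/27
  'f': [1/3 + 2/3*1/6, 1/3 + 2/3*1/3) = [4/9, 5/9)
  'a': [1/3 + 2/3*1/3, 1/3 + 2/3*1/1) = [5/9, 1/1)
  emit 'b', narrow to [1/3, 4/9)
Step 3: interval [1/3, 4/9), width = 4/9 - 1/3 = 1/9
  'b': [1/3 + 1/9*0/1, 1/3 + 1/9*1/6) = [1/3, 19/54)
  'f': [1/3 + 1/9*1/6, 1/3 + 1/9*1/3) = [19/54, 10/27)
  'a': [1/3 + 1/9*1/3, 1/3 + 1/9*1/1) = [10/27, 4/9) <- contains code 11/27
  emit 'a', narrow to [10/27, 4/9)

Answer: aba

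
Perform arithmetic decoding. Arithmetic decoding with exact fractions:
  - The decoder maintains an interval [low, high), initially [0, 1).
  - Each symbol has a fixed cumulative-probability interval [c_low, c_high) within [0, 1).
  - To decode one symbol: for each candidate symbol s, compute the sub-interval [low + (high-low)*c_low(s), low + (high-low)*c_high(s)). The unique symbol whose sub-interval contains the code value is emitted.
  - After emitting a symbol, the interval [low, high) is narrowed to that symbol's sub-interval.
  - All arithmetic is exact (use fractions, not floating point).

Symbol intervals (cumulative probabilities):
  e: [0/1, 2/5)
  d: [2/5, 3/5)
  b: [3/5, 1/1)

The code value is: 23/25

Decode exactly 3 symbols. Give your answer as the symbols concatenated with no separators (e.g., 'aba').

Step 1: interval [0/1, 1/1), width = 1/1 - 0/1 = 1/1
  'e': [0/1 + 1/1*0/1, 0/1 + 1/1*2/5) = [0/1, 2/5)
  'd': [0/1 + 1/1*2/5, 0/1 + 1/1*3/5) = [2/5, 3/5)
  'b': [0/1 + 1/1*3/5, 0/1 + 1/1*1/1) = [3/5, 1/1) <- contains code 23/25
  emit 'b', narrow to [3/5, 1/1)
Step 2: interval [3/5, 1/1), width = 1/1 - 3/5 = 2/5
  'e': [3/5 + 2/5*0/1, 3/5 + 2/5*2/5) = [3/5, 19/25)
  'd': [3/5 + 2/5*2/5, 3/5 + 2/5*3/5) = [19/25, 21/25)
  'b': [3/5 + 2/5*3/5, 3/5 + 2/5*1/1) = [21/25, 1/1) <- contains code 23/25
  emit 'b', narrow to [21/25, 1/1)
Step 3: interval [21/25, 1/1), width = 1/1 - 21/25 = 4/25
  'e': [21/25 + 4/25*0/1, 21/25 + 4/25*2/5) = [21/25, 113/125)
  'd': [21/25 + 4/25*2/5, 21/25 + 4/25*3/5) = [113/125, 117/125) <- contains code 23/25
  'b': [21/25 + 4/25*3/5, 21/25 + 4/25*1/1) = [117/125, 1/1)
  emit 'd', narrow to [113/125, 117/125)

Answer: bbd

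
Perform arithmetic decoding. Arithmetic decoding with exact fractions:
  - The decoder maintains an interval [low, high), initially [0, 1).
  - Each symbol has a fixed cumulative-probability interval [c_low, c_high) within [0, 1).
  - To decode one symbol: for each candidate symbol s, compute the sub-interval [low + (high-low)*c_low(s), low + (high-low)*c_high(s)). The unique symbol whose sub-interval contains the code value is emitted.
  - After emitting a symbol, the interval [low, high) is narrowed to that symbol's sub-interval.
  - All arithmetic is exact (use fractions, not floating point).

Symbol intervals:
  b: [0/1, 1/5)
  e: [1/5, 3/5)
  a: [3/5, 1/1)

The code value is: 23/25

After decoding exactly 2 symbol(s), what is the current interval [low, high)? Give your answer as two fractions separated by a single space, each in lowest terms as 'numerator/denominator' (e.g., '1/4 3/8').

Answer: 21/25 1/1

Derivation:
Step 1: interval [0/1, 1/1), width = 1/1 - 0/1 = 1/1
  'b': [0/1 + 1/1*0/1, 0/1 + 1/1*1/5) = [0/1, 1/5)
  'e': [0/1 + 1/1*1/5, 0/1 + 1/1*3/5) = [1/5, 3/5)
  'a': [0/1 + 1/1*3/5, 0/1 + 1/1*1/1) = [3/5, 1/1) <- contains code 23/25
  emit 'a', narrow to [3/5, 1/1)
Step 2: interval [3/5, 1/1), width = 1/1 - 3/5 = 2/5
  'b': [3/5 + 2/5*0/1, 3/5 + 2/5*1/5) = [3/5, 17/25)
  'e': [3/5 + 2/5*1/5, 3/5 + 2/5*3/5) = [17/25, 21/25)
  'a': [3/5 + 2/5*3/5, 3/5 + 2/5*1/1) = [21/25, 1/1) <- contains code 23/25
  emit 'a', narrow to [21/25, 1/1)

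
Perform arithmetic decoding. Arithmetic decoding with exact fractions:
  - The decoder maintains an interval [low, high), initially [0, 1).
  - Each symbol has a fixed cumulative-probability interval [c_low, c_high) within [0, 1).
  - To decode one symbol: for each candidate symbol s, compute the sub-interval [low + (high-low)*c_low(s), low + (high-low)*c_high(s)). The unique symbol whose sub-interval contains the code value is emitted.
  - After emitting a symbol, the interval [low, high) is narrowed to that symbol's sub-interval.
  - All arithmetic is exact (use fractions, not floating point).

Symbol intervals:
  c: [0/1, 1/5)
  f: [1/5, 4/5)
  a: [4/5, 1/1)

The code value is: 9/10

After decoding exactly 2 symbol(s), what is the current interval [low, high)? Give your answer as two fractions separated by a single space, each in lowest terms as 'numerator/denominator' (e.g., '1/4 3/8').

Answer: 21/25 24/25

Derivation:
Step 1: interval [0/1, 1/1), width = 1/1 - 0/1 = 1/1
  'c': [0/1 + 1/1*0/1, 0/1 + 1/1*1/5) = [0/1, 1/5)
  'f': [0/1 + 1/1*1/5, 0/1 + 1/1*4/5) = [1/5, 4/5)
  'a': [0/1 + 1/1*4/5, 0/1 + 1/1*1/1) = [4/5, 1/1) <- contains code 9/10
  emit 'a', narrow to [4/5, 1/1)
Step 2: interval [4/5, 1/1), width = 1/1 - 4/5 = 1/5
  'c': [4/5 + 1/5*0/1, 4/5 + 1/5*1/5) = [4/5, 21/25)
  'f': [4/5 + 1/5*1/5, 4/5 + 1/5*4/5) = [21/25, 24/25) <- contains code 9/10
  'a': [4/5 + 1/5*4/5, 4/5 + 1/5*1/1) = [24/25, 1/1)
  emit 'f', narrow to [21/25, 24/25)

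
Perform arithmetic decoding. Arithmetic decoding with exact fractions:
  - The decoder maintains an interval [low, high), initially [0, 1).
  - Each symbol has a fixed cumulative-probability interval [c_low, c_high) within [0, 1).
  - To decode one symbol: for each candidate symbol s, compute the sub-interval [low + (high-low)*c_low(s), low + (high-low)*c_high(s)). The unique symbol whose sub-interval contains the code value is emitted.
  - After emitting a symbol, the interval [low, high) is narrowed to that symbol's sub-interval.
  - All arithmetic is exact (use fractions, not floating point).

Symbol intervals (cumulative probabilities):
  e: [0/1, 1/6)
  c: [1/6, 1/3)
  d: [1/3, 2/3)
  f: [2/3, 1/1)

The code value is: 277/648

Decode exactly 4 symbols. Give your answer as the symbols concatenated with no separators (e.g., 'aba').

Step 1: interval [0/1, 1/1), width = 1/1 - 0/1 = 1/1
  'e': [0/1 + 1/1*0/1, 0/1 + 1/1*1/6) = [0/1, 1/6)
  'c': [0/1 + 1/1*1/6, 0/1 + 1/1*1/3) = [1/6, 1/3)
  'd': [0/1 + 1/1*1/3, 0/1 + 1/1*2/3) = [1/3, 2/3) <- contains code 277/648
  'f': [0/1 + 1/1*2/3, 0/1 + 1/1*1/1) = [2/3, 1/1)
  emit 'd', narrow to [1/3, 2/3)
Step 2: interval [1/3, 2/3), width = 2/3 - 1/3 = 1/3
  'e': [1/3 + 1/3*0/1, 1/3 + 1/3*1/6) = [1/3, 7/18)
  'c': [1/3 + 1/3*1/6, 1/3 + 1/3*1/3) = [7/18, 4/9) <- contains code 277/648
  'd': [1/3 + 1/3*1/3, 1/3 + 1/3*2/3) = [4/9, 5/9)
  'f': [1/3 + 1/3*2/3, 1/3 + 1/3*1/1) = [5/9, 2/3)
  emit 'c', narrow to [7/18, 4/9)
Step 3: interval [7/18, 4/9), width = 4/9 - 7/18 = 1/18
  'e': [7/18 + 1/18*0/1, 7/18 + 1/18*1/6) = [7/18, 43/108)
  'c': [7/18 + 1/18*1/6, 7/18 + 1/18*1/3) = [43/108, 11/27)
  'd': [7/18 + 1/18*1/3, 7/18 + 1/18*2/3) = [11/27, 23/54)
  'f': [7/18 + 1/18*2/3, 7/18 + 1/18*1/1) = [23/54, 4/9) <- contains code 277/648
  emit 'f', narrow to [23/54, 4/9)
Step 4: interval [23/54, 4/9), width = 4/9 - 23/54 = 1/54
  'e': [23/54 + 1/54*0/1, 23/54 + 1/54*1/6) = [23/54, 139/324) <- contains code 277/648
  'c': [23/54 + 1/54*1/6, 23/54 + 1/54*1/3) = [139/324, 35/81)
  'd': [23/54 + 1/54*1/3, 23/54 + 1/54*2/3) = [35/81, 71/162)
  'f': [23/54 + 1/54*2/3, 23/54 + 1/54*1/1) = [71/162, 4/9)
  emit 'e', narrow to [23/54, 139/324)

Answer: dcfe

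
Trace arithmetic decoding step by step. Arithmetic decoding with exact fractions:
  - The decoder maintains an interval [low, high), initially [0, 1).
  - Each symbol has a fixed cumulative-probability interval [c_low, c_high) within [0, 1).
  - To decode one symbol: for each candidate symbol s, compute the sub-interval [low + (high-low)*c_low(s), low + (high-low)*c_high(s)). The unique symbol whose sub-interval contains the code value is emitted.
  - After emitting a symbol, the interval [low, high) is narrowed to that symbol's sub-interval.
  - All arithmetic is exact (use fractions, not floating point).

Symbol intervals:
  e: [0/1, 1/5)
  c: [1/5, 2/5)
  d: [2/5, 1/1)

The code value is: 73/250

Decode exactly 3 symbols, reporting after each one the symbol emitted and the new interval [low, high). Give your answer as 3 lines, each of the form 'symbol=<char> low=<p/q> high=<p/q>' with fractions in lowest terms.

Step 1: interval [0/1, 1/1), width = 1/1 - 0/1 = 1/1
  'e': [0/1 + 1/1*0/1, 0/1 + 1/1*1/5) = [0/1, 1/5)
  'c': [0/1 + 1/1*1/5, 0/1 + 1/1*2/5) = [1/5, 2/5) <- contains code 73/250
  'd': [0/1 + 1/1*2/5, 0/1 + 1/1*1/1) = [2/5, 1/1)
  emit 'c', narrow to [1/5, 2/5)
Step 2: interval [1/5, 2/5), width = 2/5 - 1/5 = 1/5
  'e': [1/5 + 1/5*0/1, 1/5 + 1/5*1/5) = [1/5, 6/25)
  'c': [1/5 + 1/5*1/5, 1/5 + 1/5*2/5) = [6/25, 7/25)
  'd': [1/5 + 1/5*2/5, 1/5 + 1/5*1/1) = [7/25, 2/5) <- contains code 73/250
  emit 'd', narrow to [7/25, 2/5)
Step 3: interval [7/25, 2/5), width = 2/5 - 7/25 = 3/25
  'e': [7/25 + 3/25*0/1, 7/25 + 3/25*1/5) = [7/25, 38/125) <- contains code 73/250
  'c': [7/25 + 3/25*1/5, 7/25 + 3/25*2/5) = [38/125, 41/125)
  'd': [7/25 + 3/25*2/5, 7/25 + 3/25*1/1) = [41/125, 2/5)
  emit 'e', narrow to [7/25, 38/125)

Answer: symbol=c low=1/5 high=2/5
symbol=d low=7/25 high=2/5
symbol=e low=7/25 high=38/125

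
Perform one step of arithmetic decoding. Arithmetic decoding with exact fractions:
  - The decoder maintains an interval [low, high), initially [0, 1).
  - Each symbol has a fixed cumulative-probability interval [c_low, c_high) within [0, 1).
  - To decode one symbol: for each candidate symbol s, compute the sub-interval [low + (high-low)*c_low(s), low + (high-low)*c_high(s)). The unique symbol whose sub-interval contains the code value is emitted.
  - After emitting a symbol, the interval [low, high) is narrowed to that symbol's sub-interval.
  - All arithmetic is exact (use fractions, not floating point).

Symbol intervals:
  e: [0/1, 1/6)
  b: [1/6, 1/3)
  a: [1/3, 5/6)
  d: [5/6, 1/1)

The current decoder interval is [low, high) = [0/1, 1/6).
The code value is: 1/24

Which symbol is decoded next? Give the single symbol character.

Interval width = high − low = 1/6 − 0/1 = 1/6
Scaled code = (code − low) / width = (1/24 − 0/1) / 1/6 = 1/4
  e: [0/1, 1/6) 
  b: [1/6, 1/3) ← scaled code falls here ✓
  a: [1/3, 5/6) 
  d: [5/6, 1/1) 

Answer: b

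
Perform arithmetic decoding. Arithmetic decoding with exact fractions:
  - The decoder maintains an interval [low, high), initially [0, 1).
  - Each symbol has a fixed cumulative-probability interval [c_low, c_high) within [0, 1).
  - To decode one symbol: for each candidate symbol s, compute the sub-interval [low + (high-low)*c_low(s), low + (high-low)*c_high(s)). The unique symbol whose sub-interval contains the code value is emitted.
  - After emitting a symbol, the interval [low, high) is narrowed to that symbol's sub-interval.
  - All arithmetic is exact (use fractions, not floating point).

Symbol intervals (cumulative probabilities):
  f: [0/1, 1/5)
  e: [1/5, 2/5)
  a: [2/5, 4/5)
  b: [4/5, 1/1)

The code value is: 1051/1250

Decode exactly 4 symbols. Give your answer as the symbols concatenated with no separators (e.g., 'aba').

Step 1: interval [0/1, 1/1), width = 1/1 - 0/1 = 1/1
  'f': [0/1 + 1/1*0/1, 0/1 + 1/1*1/5) = [0/1, 1/5)
  'e': [0/1 + 1/1*1/5, 0/1 + 1/1*2/5) = [1/5, 2/5)
  'a': [0/1 + 1/1*2/5, 0/1 + 1/1*4/5) = [2/5, 4/5)
  'b': [0/1 + 1/1*4/5, 0/1 + 1/1*1/1) = [4/5, 1/1) <- contains code 1051/1250
  emit 'b', narrow to [4/5, 1/1)
Step 2: interval [4/5, 1/1), width = 1/1 - 4/5 = 1/5
  'f': [4/5 + 1/5*0/1, 4/5 + 1/5*1/5) = [4/5, 21/25)
  'e': [4/5 + 1/5*1/5, 4/5 + 1/5*2/5) = [21/25, 22/25) <- contains code 1051/1250
  'a': [4/5 + 1/5*2/5, 4/5 + 1/5*4/5) = [22/25, 24/25)
  'b': [4/5 + 1/5*4/5, 4/5 + 1/5*1/1) = [24/25, 1/1)
  emit 'e', narrow to [21/25, 22/25)
Step 3: interval [21/25, 22/25), width = 22/25 - 21/25 = 1/25
  'f': [21/25 + 1/25*0/1, 21/25 + 1/25*1/5) = [21/25, 106/125) <- contains code 1051/1250
  'e': [21/25 + 1/25*1/5, 21/25 + 1/25*2/5) = [106/125, 107/125)
  'a': [21/25 + 1/25*2/5, 21/25 + 1/25*4/5) = [107/125, 109/125)
  'b': [21/25 + 1/25*4/5, 21/25 + 1/25*1/1) = [109/125, 22/25)
  emit 'f', narrow to [21/25, 106/125)
Step 4: interval [21/25, 106/125), width = 106/125 - 21/25 = 1/125
  'f': [21/25 + 1/125*0/1, 21/25 + 1/125*1/5) = [21/25, 526/625) <- contains code 1051/1250
  'e': [21/25 + 1/125*1/5, 21/25 + 1/125*2/5) = [526/625, 527/625)
  'a': [21/25 + 1/125*2/5, 21/25 + 1/125*4/5) = [527/625, 529/625)
  'b': [21/25 + 1/125*4/5, 21/25 + 1/125*1/1) = [529/625, 106/125)
  emit 'f', narrow to [21/25, 526/625)

Answer: beff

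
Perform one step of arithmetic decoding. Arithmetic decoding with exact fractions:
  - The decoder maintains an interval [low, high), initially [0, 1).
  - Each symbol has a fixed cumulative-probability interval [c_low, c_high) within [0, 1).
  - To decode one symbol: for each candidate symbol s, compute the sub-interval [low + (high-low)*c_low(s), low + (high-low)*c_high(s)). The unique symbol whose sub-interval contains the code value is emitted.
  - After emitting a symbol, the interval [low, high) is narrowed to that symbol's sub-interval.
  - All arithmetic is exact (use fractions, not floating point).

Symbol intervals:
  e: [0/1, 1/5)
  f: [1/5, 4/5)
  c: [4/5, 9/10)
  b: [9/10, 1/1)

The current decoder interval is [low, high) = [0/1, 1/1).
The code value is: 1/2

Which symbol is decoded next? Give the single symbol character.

Interval width = high − low = 1/1 − 0/1 = 1/1
Scaled code = (code − low) / width = (1/2 − 0/1) / 1/1 = 1/2
  e: [0/1, 1/5) 
  f: [1/5, 4/5) ← scaled code falls here ✓
  c: [4/5, 9/10) 
  b: [9/10, 1/1) 

Answer: f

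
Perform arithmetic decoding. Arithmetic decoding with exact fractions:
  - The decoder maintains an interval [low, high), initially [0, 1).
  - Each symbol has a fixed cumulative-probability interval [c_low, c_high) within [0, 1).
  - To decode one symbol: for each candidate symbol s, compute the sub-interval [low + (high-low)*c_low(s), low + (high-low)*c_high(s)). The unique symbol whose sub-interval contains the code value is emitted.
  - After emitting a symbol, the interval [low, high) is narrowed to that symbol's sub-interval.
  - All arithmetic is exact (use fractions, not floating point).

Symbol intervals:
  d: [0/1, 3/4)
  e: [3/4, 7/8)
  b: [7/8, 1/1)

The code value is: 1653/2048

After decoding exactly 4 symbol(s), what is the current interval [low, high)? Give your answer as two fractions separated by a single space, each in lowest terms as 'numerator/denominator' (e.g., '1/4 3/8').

Answer: 411/512 831/1024

Derivation:
Step 1: interval [0/1, 1/1), width = 1/1 - 0/1 = 1/1
  'd': [0/1 + 1/1*0/1, 0/1 + 1/1*3/4) = [0/1, 3/4)
  'e': [0/1 + 1/1*3/4, 0/1 + 1/1*7/8) = [3/4, 7/8) <- contains code 1653/2048
  'b': [0/1 + 1/1*7/8, 0/1 + 1/1*1/1) = [7/8, 1/1)
  emit 'e', narrow to [3/4, 7/8)
Step 2: interval [3/4, 7/8), width = 7/8 - 3/4 = 1/8
  'd': [3/4 + 1/8*0/1, 3/4 + 1/8*3/4) = [3/4, 27/32) <- contains code 1653/2048
  'e': [3/4 + 1/8*3/4, 3/4 + 1/8*7/8) = [27/32, 55/64)
  'b': [3/4 + 1/8*7/8, 3/4 + 1/8*1/1) = [55/64, 7/8)
  emit 'd', narrow to [3/4, 27/32)
Step 3: interval [3/4, 27/32), width = 27/32 - 3/4 = 3/32
  'd': [3/4 + 3/32*0/1, 3/4 + 3/32*3/4) = [3/4, 105/128) <- contains code 1653/2048
  'e': [3/4 + 3/32*3/4, 3/4 + 3/32*7/8) = [105/128, 213/256)
  'b': [3/4 + 3/32*7/8, 3/4 + 3/32*1/1) = [213/256, 27/32)
  emit 'd', narrow to [3/4, 105/128)
Step 4: interval [3/4, 105/128), width = 105/128 - 3/4 = 9/128
  'd': [3/4 + 9/128*0/1, 3/4 + 9/128*3/4) = [3/4, 411/512)
  'e': [3/4 + 9/128*3/4, 3/4 + 9/128*7/8) = [411/512, 831/1024) <- contains code 1653/2048
  'b': [3/4 + 9/128*7/8, 3/4 + 9/128*1/1) = [831/1024, 105/128)
  emit 'e', narrow to [411/512, 831/1024)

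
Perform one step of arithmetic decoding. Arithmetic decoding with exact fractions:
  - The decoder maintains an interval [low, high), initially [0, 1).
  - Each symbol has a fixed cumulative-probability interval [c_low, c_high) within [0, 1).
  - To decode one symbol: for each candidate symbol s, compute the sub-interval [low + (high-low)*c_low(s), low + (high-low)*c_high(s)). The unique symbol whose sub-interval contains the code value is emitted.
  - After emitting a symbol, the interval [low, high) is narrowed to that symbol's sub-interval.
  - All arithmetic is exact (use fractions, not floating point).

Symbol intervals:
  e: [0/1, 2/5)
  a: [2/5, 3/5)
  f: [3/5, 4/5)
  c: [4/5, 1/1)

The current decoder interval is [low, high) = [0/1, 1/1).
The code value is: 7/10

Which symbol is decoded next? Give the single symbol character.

Interval width = high − low = 1/1 − 0/1 = 1/1
Scaled code = (code − low) / width = (7/10 − 0/1) / 1/1 = 7/10
  e: [0/1, 2/5) 
  a: [2/5, 3/5) 
  f: [3/5, 4/5) ← scaled code falls here ✓
  c: [4/5, 1/1) 

Answer: f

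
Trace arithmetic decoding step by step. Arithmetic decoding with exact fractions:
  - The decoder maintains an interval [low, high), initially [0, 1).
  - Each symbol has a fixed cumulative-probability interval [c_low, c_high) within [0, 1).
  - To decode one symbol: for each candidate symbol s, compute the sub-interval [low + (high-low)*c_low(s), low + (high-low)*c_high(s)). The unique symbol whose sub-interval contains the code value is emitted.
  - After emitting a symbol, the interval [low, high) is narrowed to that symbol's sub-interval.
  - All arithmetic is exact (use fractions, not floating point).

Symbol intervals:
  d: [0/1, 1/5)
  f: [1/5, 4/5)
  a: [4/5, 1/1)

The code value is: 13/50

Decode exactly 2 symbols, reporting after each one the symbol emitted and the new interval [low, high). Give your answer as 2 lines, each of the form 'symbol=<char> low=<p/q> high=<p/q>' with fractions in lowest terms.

Step 1: interval [0/1, 1/1), width = 1/1 - 0/1 = 1/1
  'd': [0/1 + 1/1*0/1, 0/1 + 1/1*1/5) = [0/1, 1/5)
  'f': [0/1 + 1/1*1/5, 0/1 + 1/1*4/5) = [1/5, 4/5) <- contains code 13/50
  'a': [0/1 + 1/1*4/5, 0/1 + 1/1*1/1) = [4/5, 1/1)
  emit 'f', narrow to [1/5, 4/5)
Step 2: interval [1/5, 4/5), width = 4/5 - 1/5 = 3/5
  'd': [1/5 + 3/5*0/1, 1/5 + 3/5*1/5) = [1/5, 8/25) <- contains code 13/50
  'f': [1/5 + 3/5*1/5, 1/5 + 3/5*4/5) = [8/25, 17/25)
  'a': [1/5 + 3/5*4/5, 1/5 + 3/5*1/1) = [17/25, 4/5)
  emit 'd', narrow to [1/5, 8/25)

Answer: symbol=f low=1/5 high=4/5
symbol=d low=1/5 high=8/25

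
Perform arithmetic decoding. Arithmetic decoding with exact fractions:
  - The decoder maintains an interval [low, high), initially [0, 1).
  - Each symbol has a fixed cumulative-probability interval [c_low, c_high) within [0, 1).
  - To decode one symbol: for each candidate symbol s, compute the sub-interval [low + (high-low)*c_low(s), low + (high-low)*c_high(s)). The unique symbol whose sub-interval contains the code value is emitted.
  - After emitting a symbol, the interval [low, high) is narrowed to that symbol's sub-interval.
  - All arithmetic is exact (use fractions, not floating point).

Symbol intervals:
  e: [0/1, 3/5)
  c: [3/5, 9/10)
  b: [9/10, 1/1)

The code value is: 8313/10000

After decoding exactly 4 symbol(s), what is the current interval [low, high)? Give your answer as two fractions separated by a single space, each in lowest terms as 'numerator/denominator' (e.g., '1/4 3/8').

Answer: 4143/5000 417/500

Derivation:
Step 1: interval [0/1, 1/1), width = 1/1 - 0/1 = 1/1
  'e': [0/1 + 1/1*0/1, 0/1 + 1/1*3/5) = [0/1, 3/5)
  'c': [0/1 + 1/1*3/5, 0/1 + 1/1*9/10) = [3/5, 9/10) <- contains code 8313/10000
  'b': [0/1 + 1/1*9/10, 0/1 + 1/1*1/1) = [9/10, 1/1)
  emit 'c', narrow to [3/5, 9/10)
Step 2: interval [3/5, 9/10), width = 9/10 - 3/5 = 3/10
  'e': [3/5 + 3/10*0/1, 3/5 + 3/10*3/5) = [3/5, 39/50)
  'c': [3/5 + 3/10*3/5, 3/5 + 3/10*9/10) = [39/50, 87/100) <- contains code 8313/10000
  'b': [3/5 + 3/10*9/10, 3/5 + 3/10*1/1) = [87/100, 9/10)
  emit 'c', narrow to [39/50, 87/100)
Step 3: interval [39/50, 87/100), width = 87/100 - 39/50 = 9/100
  'e': [39/50 + 9/100*0/1, 39/50 + 9/100*3/5) = [39/50, 417/500) <- contains code 8313/10000
  'c': [39/50 + 9/100*3/5, 39/50 + 9/100*9/10) = [417/500, 861/1000)
  'b': [39/50 + 9/100*9/10, 39/50 + 9/100*1/1) = [861/1000, 87/100)
  emit 'e', narrow to [39/50, 417/500)
Step 4: interval [39/50, 417/500), width = 417/500 - 39/50 = 27/500
  'e': [39/50 + 27/500*0/1, 39/50 + 27/500*3/5) = [39/50, 2031/2500)
  'c': [39/50 + 27/500*3/5, 39/50 + 27/500*9/10) = [2031/2500, 4143/5000)
  'b': [39/50 + 27/500*9/10, 39/50 + 27/500*1/1) = [4143/5000, 417/500) <- contains code 8313/10000
  emit 'b', narrow to [4143/5000, 417/500)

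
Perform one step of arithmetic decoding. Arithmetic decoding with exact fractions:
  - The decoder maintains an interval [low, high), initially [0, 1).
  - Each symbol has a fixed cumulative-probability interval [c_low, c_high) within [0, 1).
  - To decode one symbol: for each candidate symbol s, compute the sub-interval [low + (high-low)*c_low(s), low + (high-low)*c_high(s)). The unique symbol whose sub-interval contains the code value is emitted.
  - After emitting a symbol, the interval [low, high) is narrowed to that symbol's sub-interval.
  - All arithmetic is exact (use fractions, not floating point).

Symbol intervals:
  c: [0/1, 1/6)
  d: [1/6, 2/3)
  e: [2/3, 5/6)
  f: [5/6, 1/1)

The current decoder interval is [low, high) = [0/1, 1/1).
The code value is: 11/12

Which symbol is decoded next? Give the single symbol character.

Interval width = high − low = 1/1 − 0/1 = 1/1
Scaled code = (code − low) / width = (11/12 − 0/1) / 1/1 = 11/12
  c: [0/1, 1/6) 
  d: [1/6, 2/3) 
  e: [2/3, 5/6) 
  f: [5/6, 1/1) ← scaled code falls here ✓

Answer: f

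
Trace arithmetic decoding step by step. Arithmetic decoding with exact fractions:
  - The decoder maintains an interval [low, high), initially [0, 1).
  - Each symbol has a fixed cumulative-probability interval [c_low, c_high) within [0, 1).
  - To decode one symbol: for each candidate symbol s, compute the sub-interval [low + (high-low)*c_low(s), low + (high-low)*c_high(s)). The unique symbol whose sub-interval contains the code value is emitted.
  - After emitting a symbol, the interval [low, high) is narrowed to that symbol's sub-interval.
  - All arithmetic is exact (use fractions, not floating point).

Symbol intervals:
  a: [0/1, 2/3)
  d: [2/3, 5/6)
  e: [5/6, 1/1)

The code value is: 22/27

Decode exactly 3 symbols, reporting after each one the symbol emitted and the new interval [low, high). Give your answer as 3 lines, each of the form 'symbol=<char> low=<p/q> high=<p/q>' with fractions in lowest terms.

Answer: symbol=d low=2/3 high=5/6
symbol=e low=29/36 high=5/6
symbol=a low=29/36 high=89/108

Derivation:
Step 1: interval [0/1, 1/1), width = 1/1 - 0/1 = 1/1
  'a': [0/1 + 1/1*0/1, 0/1 + 1/1*2/3) = [0/1, 2/3)
  'd': [0/1 + 1/1*2/3, 0/1 + 1/1*5/6) = [2/3, 5/6) <- contains code 22/27
  'e': [0/1 + 1/1*5/6, 0/1 + 1/1*1/1) = [5/6, 1/1)
  emit 'd', narrow to [2/3, 5/6)
Step 2: interval [2/3, 5/6), width = 5/6 - 2/3 = 1/6
  'a': [2/3 + 1/6*0/1, 2/3 + 1/6*2/3) = [2/3, 7/9)
  'd': [2/3 + 1/6*2/3, 2/3 + 1/6*5/6) = [7/9, 29/36)
  'e': [2/3 + 1/6*5/6, 2/3 + 1/6*1/1) = [29/36, 5/6) <- contains code 22/27
  emit 'e', narrow to [29/36, 5/6)
Step 3: interval [29/36, 5/6), width = 5/6 - 29/36 = 1/36
  'a': [29/36 + 1/36*0/1, 29/36 + 1/36*2/3) = [29/36, 89/108) <- contains code 22/27
  'd': [29/36 + 1/36*2/3, 29/36 + 1/36*5/6) = [89/108, 179/216)
  'e': [29/36 + 1/36*5/6, 29/36 + 1/36*1/1) = [179/216, 5/6)
  emit 'a', narrow to [29/36, 89/108)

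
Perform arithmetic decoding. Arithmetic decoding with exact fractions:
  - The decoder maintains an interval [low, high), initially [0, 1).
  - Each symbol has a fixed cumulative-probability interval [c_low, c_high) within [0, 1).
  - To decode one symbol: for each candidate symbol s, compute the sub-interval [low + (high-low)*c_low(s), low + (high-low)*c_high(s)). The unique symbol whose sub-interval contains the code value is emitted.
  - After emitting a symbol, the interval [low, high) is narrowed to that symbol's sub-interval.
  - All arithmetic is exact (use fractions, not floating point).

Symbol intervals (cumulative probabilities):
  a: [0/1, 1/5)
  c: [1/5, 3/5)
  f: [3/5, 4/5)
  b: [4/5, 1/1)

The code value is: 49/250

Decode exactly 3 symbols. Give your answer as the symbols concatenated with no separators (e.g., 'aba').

Step 1: interval [0/1, 1/1), width = 1/1 - 0/1 = 1/1
  'a': [0/1 + 1/1*0/1, 0/1 + 1/1*1/5) = [0/1, 1/5) <- contains code 49/250
  'c': [0/1 + 1/1*1/5, 0/1 + 1/1*3/5) = [1/5, 3/5)
  'f': [0/1 + 1/1*3/5, 0/1 + 1/1*4/5) = [3/5, 4/5)
  'b': [0/1 + 1/1*4/5, 0/1 + 1/1*1/1) = [4/5, 1/1)
  emit 'a', narrow to [0/1, 1/5)
Step 2: interval [0/1, 1/5), width = 1/5 - 0/1 = 1/5
  'a': [0/1 + 1/5*0/1, 0/1 + 1/5*1/5) = [0/1, 1/25)
  'c': [0/1 + 1/5*1/5, 0/1 + 1/5*3/5) = [1/25, 3/25)
  'f': [0/1 + 1/5*3/5, 0/1 + 1/5*4/5) = [3/25, 4/25)
  'b': [0/1 + 1/5*4/5, 0/1 + 1/5*1/1) = [4/25, 1/5) <- contains code 49/250
  emit 'b', narrow to [4/25, 1/5)
Step 3: interval [4/25, 1/5), width = 1/5 - 4/25 = 1/25
  'a': [4/25 + 1/25*0/1, 4/25 + 1/25*1/5) = [4/25, 21/125)
  'c': [4/25 + 1/25*1/5, 4/25 + 1/25*3/5) = [21/125, 23/125)
  'f': [4/25 + 1/25*3/5, 4/25 + 1/25*4/5) = [23/125, 24/125)
  'b': [4/25 + 1/25*4/5, 4/25 + 1/25*1/1) = [24/125, 1/5) <- contains code 49/250
  emit 'b', narrow to [24/125, 1/5)

Answer: abb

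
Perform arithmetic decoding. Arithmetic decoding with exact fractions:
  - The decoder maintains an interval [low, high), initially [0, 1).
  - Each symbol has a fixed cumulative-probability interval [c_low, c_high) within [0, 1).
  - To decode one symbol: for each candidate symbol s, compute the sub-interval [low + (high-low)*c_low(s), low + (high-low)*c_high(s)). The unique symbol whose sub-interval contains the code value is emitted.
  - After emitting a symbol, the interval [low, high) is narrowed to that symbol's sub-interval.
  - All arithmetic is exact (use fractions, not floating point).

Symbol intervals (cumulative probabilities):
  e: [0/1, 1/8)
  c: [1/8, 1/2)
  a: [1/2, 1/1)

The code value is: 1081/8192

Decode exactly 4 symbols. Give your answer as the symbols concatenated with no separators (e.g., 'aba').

Answer: cece

Derivation:
Step 1: interval [0/1, 1/1), width = 1/1 - 0/1 = 1/1
  'e': [0/1 + 1/1*0/1, 0/1 + 1/1*1/8) = [0/1, 1/8)
  'c': [0/1 + 1/1*1/8, 0/1 + 1/1*1/2) = [1/8, 1/2) <- contains code 1081/8192
  'a': [0/1 + 1/1*1/2, 0/1 + 1/1*1/1) = [1/2, 1/1)
  emit 'c', narrow to [1/8, 1/2)
Step 2: interval [1/8, 1/2), width = 1/2 - 1/8 = 3/8
  'e': [1/8 + 3/8*0/1, 1/8 + 3/8*1/8) = [1/8, 11/64) <- contains code 1081/8192
  'c': [1/8 + 3/8*1/8, 1/8 + 3/8*1/2) = [11/64, 5/16)
  'a': [1/8 + 3/8*1/2, 1/8 + 3/8*1/1) = [5/16, 1/2)
  emit 'e', narrow to [1/8, 11/64)
Step 3: interval [1/8, 11/64), width = 11/64 - 1/8 = 3/64
  'e': [1/8 + 3/64*0/1, 1/8 + 3/64*1/8) = [1/8, 67/512)
  'c': [1/8 + 3/64*1/8, 1/8 + 3/64*1/2) = [67/512, 19/128) <- contains code 1081/8192
  'a': [1/8 + 3/64*1/2, 1/8 + 3/64*1/1) = [19/128, 11/64)
  emit 'c', narrow to [67/512, 19/128)
Step 4: interval [67/512, 19/128), width = 19/128 - 67/512 = 9/512
  'e': [67/512 + 9/512*0/1, 67/512 + 9/512*1/8) = [67/512, 545/4096) <- contains code 1081/8192
  'c': [67/512 + 9/512*1/8, 67/512 + 9/512*1/2) = [545/4096, 143/1024)
  'a': [67/512 + 9/512*1/2, 67/512 + 9/512*1/1) = [143/1024, 19/128)
  emit 'e', narrow to [67/512, 545/4096)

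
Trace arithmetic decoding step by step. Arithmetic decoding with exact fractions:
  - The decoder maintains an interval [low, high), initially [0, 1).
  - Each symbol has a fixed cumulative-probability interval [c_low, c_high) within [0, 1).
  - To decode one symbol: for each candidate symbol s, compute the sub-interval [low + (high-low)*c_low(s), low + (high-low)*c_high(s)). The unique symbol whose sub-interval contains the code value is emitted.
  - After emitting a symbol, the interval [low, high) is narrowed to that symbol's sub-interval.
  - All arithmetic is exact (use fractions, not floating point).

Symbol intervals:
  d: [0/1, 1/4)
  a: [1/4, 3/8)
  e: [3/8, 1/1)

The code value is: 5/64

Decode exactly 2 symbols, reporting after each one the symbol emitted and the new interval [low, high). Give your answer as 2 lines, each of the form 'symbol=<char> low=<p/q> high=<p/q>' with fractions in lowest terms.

Answer: symbol=d low=0/1 high=1/4
symbol=a low=1/16 high=3/32

Derivation:
Step 1: interval [0/1, 1/1), width = 1/1 - 0/1 = 1/1
  'd': [0/1 + 1/1*0/1, 0/1 + 1/1*1/4) = [0/1, 1/4) <- contains code 5/64
  'a': [0/1 + 1/1*1/4, 0/1 + 1/1*3/8) = [1/4, 3/8)
  'e': [0/1 + 1/1*3/8, 0/1 + 1/1*1/1) = [3/8, 1/1)
  emit 'd', narrow to [0/1, 1/4)
Step 2: interval [0/1, 1/4), width = 1/4 - 0/1 = 1/4
  'd': [0/1 + 1/4*0/1, 0/1 + 1/4*1/4) = [0/1, 1/16)
  'a': [0/1 + 1/4*1/4, 0/1 + 1/4*3/8) = [1/16, 3/32) <- contains code 5/64
  'e': [0/1 + 1/4*3/8, 0/1 + 1/4*1/1) = [3/32, 1/4)
  emit 'a', narrow to [1/16, 3/32)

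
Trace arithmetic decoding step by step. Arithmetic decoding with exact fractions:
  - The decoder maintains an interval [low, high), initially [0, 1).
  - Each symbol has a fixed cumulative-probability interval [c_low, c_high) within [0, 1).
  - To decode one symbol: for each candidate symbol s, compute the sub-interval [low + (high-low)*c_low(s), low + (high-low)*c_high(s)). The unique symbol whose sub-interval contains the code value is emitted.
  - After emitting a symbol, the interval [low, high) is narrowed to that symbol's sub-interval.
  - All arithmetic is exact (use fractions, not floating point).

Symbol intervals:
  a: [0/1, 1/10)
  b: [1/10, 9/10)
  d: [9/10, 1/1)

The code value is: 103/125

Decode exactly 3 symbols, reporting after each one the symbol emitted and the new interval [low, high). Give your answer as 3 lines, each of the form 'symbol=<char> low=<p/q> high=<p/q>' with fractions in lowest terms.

Answer: symbol=b low=1/10 high=9/10
symbol=d low=41/50 high=9/10
symbol=a low=41/50 high=207/250

Derivation:
Step 1: interval [0/1, 1/1), width = 1/1 - 0/1 = 1/1
  'a': [0/1 + 1/1*0/1, 0/1 + 1/1*1/10) = [0/1, 1/10)
  'b': [0/1 + 1/1*1/10, 0/1 + 1/1*9/10) = [1/10, 9/10) <- contains code 103/125
  'd': [0/1 + 1/1*9/10, 0/1 + 1/1*1/1) = [9/10, 1/1)
  emit 'b', narrow to [1/10, 9/10)
Step 2: interval [1/10, 9/10), width = 9/10 - 1/10 = 4/5
  'a': [1/10 + 4/5*0/1, 1/10 + 4/5*1/10) = [1/10, 9/50)
  'b': [1/10 + 4/5*1/10, 1/10 + 4/5*9/10) = [9/50, 41/50)
  'd': [1/10 + 4/5*9/10, 1/10 + 4/5*1/1) = [41/50, 9/10) <- contains code 103/125
  emit 'd', narrow to [41/50, 9/10)
Step 3: interval [41/50, 9/10), width = 9/10 - 41/50 = 2/25
  'a': [41/50 + 2/25*0/1, 41/50 + 2/25*1/10) = [41/50, 207/250) <- contains code 103/125
  'b': [41/50 + 2/25*1/10, 41/50 + 2/25*9/10) = [207/250, 223/250)
  'd': [41/50 + 2/25*9/10, 41/50 + 2/25*1/1) = [223/250, 9/10)
  emit 'a', narrow to [41/50, 207/250)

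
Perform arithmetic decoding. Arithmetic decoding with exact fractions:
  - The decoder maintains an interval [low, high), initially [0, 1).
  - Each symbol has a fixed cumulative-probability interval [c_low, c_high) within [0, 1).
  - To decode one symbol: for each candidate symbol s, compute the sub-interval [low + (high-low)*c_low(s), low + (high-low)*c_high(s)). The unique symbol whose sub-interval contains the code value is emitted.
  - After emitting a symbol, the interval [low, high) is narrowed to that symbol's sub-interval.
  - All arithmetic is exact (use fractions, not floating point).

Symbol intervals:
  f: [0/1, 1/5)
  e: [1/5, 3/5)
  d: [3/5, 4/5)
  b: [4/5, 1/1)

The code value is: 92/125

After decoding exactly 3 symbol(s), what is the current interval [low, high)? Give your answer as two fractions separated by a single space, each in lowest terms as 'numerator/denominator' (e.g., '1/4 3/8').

Answer: 91/125 93/125

Derivation:
Step 1: interval [0/1, 1/1), width = 1/1 - 0/1 = 1/1
  'f': [0/1 + 1/1*0/1, 0/1 + 1/1*1/5) = [0/1, 1/5)
  'e': [0/1 + 1/1*1/5, 0/1 + 1/1*3/5) = [1/5, 3/5)
  'd': [0/1 + 1/1*3/5, 0/1 + 1/1*4/5) = [3/5, 4/5) <- contains code 92/125
  'b': [0/1 + 1/1*4/5, 0/1 + 1/1*1/1) = [4/5, 1/1)
  emit 'd', narrow to [3/5, 4/5)
Step 2: interval [3/5, 4/5), width = 4/5 - 3/5 = 1/5
  'f': [3/5 + 1/5*0/1, 3/5 + 1/5*1/5) = [3/5, 16/25)
  'e': [3/5 + 1/5*1/5, 3/5 + 1/5*3/5) = [16/25, 18/25)
  'd': [3/5 + 1/5*3/5, 3/5 + 1/5*4/5) = [18/25, 19/25) <- contains code 92/125
  'b': [3/5 + 1/5*4/5, 3/5 + 1/5*1/1) = [19/25, 4/5)
  emit 'd', narrow to [18/25, 19/25)
Step 3: interval [18/25, 19/25), width = 19/25 - 18/25 = 1/25
  'f': [18/25 + 1/25*0/1, 18/25 + 1/25*1/5) = [18/25, 91/125)
  'e': [18/25 + 1/25*1/5, 18/25 + 1/25*3/5) = [91/125, 93/125) <- contains code 92/125
  'd': [18/25 + 1/25*3/5, 18/25 + 1/25*4/5) = [93/125, 94/125)
  'b': [18/25 + 1/25*4/5, 18/25 + 1/25*1/1) = [94/125, 19/25)
  emit 'e', narrow to [91/125, 93/125)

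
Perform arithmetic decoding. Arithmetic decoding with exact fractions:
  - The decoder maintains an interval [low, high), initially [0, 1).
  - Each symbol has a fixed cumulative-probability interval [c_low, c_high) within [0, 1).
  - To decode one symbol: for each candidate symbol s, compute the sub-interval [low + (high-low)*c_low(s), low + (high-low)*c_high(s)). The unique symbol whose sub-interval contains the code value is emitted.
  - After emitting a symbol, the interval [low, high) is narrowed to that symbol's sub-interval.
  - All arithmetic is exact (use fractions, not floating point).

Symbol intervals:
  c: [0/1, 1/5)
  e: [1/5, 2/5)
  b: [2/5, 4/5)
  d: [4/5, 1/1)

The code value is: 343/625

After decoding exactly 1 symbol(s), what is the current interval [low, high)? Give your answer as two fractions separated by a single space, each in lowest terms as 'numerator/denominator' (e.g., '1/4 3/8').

Answer: 2/5 4/5

Derivation:
Step 1: interval [0/1, 1/1), width = 1/1 - 0/1 = 1/1
  'c': [0/1 + 1/1*0/1, 0/1 + 1/1*1/5) = [0/1, 1/5)
  'e': [0/1 + 1/1*1/5, 0/1 + 1/1*2/5) = [1/5, 2/5)
  'b': [0/1 + 1/1*2/5, 0/1 + 1/1*4/5) = [2/5, 4/5) <- contains code 343/625
  'd': [0/1 + 1/1*4/5, 0/1 + 1/1*1/1) = [4/5, 1/1)
  emit 'b', narrow to [2/5, 4/5)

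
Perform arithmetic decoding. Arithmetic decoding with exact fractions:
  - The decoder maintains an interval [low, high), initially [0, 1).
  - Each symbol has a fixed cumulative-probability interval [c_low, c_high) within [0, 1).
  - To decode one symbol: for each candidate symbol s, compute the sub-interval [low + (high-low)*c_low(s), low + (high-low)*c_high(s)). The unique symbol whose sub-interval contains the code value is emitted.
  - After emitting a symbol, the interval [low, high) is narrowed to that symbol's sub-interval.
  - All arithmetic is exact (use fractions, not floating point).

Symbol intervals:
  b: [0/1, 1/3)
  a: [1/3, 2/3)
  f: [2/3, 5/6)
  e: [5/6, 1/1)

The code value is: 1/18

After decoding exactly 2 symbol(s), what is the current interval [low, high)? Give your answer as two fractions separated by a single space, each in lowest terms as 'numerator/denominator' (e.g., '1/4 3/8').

Step 1: interval [0/1, 1/1), width = 1/1 - 0/1 = 1/1
  'b': [0/1 + 1/1*0/1, 0/1 + 1/1*1/3) = [0/1, 1/3) <- contains code 1/18
  'a': [0/1 + 1/1*1/3, 0/1 + 1/1*2/3) = [1/3, 2/3)
  'f': [0/1 + 1/1*2/3, 0/1 + 1/1*5/6) = [2/3, 5/6)
  'e': [0/1 + 1/1*5/6, 0/1 + 1/1*1/1) = [5/6, 1/1)
  emit 'b', narrow to [0/1, 1/3)
Step 2: interval [0/1, 1/3), width = 1/3 - 0/1 = 1/3
  'b': [0/1 + 1/3*0/1, 0/1 + 1/3*1/3) = [0/1, 1/9) <- contains code 1/18
  'a': [0/1 + 1/3*1/3, 0/1 + 1/3*2/3) = [1/9, 2/9)
  'f': [0/1 + 1/3*2/3, 0/1 + 1/3*5/6) = [2/9, 5/18)
  'e': [0/1 + 1/3*5/6, 0/1 + 1/3*1/1) = [5/18, 1/3)
  emit 'b', narrow to [0/1, 1/9)

Answer: 0/1 1/9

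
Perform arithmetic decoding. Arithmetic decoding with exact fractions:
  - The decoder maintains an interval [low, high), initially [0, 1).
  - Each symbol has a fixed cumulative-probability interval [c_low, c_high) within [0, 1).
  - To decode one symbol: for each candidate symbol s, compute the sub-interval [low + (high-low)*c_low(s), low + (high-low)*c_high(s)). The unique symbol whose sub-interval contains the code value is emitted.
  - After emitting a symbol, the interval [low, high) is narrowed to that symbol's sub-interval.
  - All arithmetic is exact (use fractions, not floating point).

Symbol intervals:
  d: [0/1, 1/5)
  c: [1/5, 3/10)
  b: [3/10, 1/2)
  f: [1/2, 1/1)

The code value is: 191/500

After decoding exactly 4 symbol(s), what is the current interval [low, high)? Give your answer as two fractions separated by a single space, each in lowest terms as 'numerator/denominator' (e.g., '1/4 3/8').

Step 1: interval [0/1, 1/1), width = 1/1 - 0/1 = 1/1
  'd': [0/1 + 1/1*0/1, 0/1 + 1/1*1/5) = [0/1, 1/5)
  'c': [0/1 + 1/1*1/5, 0/1 + 1/1*3/10) = [1/5, 3/10)
  'b': [0/1 + 1/1*3/10, 0/1 + 1/1*1/2) = [3/10, 1/2) <- contains code 191/500
  'f': [0/1 + 1/1*1/2, 0/1 + 1/1*1/1) = [1/2, 1/1)
  emit 'b', narrow to [3/10, 1/2)
Step 2: interval [3/10, 1/2), width = 1/2 - 3/10 = 1/5
  'd': [3/10 + 1/5*0/1, 3/10 + 1/5*1/5) = [3/10, 17/50)
  'c': [3/10 + 1/5*1/5, 3/10 + 1/5*3/10) = [17/50, 9/25)
  'b': [3/10 + 1/5*3/10, 3/10 + 1/5*1/2) = [9/25, 2/5) <- contains code 191/500
  'f': [3/10 + 1/5*1/2, 3/10 + 1/5*1/1) = [2/5, 1/2)
  emit 'b', narrow to [9/25, 2/5)
Step 3: interval [9/25, 2/5), width = 2/5 - 9/25 = 1/25
  'd': [9/25 + 1/25*0/1, 9/25 + 1/25*1/5) = [9/25, 46/125)
  'c': [9/25 + 1/25*1/5, 9/25 + 1/25*3/10) = [46/125, 93/250)
  'b': [9/25 + 1/25*3/10, 9/25 + 1/25*1/2) = [93/250, 19/50)
  'f': [9/25 + 1/25*1/2, 9/25 + 1/25*1/1) = [19/50, 2/5) <- contains code 191/500
  emit 'f', narrow to [19/50, 2/5)
Step 4: interval [19/50, 2/5), width = 2/5 - 19/50 = 1/50
  'd': [19/50 + 1/50*0/1, 19/50 + 1/50*1/5) = [19/50, 48/125) <- contains code 191/500
  'c': [19/50 + 1/50*1/5, 19/50 + 1/50*3/10) = [48/125, 193/500)
  'b': [19/50 + 1/50*3/10, 19/50 + 1/50*1/2) = [193/500, 39/100)
  'f': [19/50 + 1/50*1/2, 19/50 + 1/50*1/1) = [39/100, 2/5)
  emit 'd', narrow to [19/50, 48/125)

Answer: 19/50 48/125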